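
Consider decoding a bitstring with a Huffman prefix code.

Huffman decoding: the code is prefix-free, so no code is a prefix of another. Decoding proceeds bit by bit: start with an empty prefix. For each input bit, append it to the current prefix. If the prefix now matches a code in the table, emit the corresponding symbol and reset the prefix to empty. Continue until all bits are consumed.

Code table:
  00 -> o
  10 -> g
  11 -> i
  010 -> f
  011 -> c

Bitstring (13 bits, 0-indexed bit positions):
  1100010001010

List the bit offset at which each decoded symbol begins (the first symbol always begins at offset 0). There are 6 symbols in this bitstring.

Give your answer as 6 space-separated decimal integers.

Answer: 0 2 4 7 9 11

Derivation:
Bit 0: prefix='1' (no match yet)
Bit 1: prefix='11' -> emit 'i', reset
Bit 2: prefix='0' (no match yet)
Bit 3: prefix='00' -> emit 'o', reset
Bit 4: prefix='0' (no match yet)
Bit 5: prefix='01' (no match yet)
Bit 6: prefix='010' -> emit 'f', reset
Bit 7: prefix='0' (no match yet)
Bit 8: prefix='00' -> emit 'o', reset
Bit 9: prefix='1' (no match yet)
Bit 10: prefix='10' -> emit 'g', reset
Bit 11: prefix='1' (no match yet)
Bit 12: prefix='10' -> emit 'g', reset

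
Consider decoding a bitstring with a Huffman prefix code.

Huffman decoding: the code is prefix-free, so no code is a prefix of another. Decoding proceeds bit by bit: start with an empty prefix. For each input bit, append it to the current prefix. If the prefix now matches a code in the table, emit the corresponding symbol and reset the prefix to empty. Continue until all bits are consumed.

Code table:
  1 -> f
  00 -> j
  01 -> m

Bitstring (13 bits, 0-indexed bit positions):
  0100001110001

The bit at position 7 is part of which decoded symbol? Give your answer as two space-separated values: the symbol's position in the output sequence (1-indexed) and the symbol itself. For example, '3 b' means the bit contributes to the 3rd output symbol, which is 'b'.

Bit 0: prefix='0' (no match yet)
Bit 1: prefix='01' -> emit 'm', reset
Bit 2: prefix='0' (no match yet)
Bit 3: prefix='00' -> emit 'j', reset
Bit 4: prefix='0' (no match yet)
Bit 5: prefix='00' -> emit 'j', reset
Bit 6: prefix='1' -> emit 'f', reset
Bit 7: prefix='1' -> emit 'f', reset
Bit 8: prefix='1' -> emit 'f', reset
Bit 9: prefix='0' (no match yet)
Bit 10: prefix='00' -> emit 'j', reset
Bit 11: prefix='0' (no match yet)

Answer: 5 f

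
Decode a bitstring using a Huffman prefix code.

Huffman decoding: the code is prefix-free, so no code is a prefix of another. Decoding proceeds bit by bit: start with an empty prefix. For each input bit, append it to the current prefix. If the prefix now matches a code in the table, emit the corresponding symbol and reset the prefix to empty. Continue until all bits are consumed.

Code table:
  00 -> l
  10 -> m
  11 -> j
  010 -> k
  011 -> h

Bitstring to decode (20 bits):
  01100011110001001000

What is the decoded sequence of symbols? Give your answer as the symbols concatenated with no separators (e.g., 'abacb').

Answer: hlhjlkkl

Derivation:
Bit 0: prefix='0' (no match yet)
Bit 1: prefix='01' (no match yet)
Bit 2: prefix='011' -> emit 'h', reset
Bit 3: prefix='0' (no match yet)
Bit 4: prefix='00' -> emit 'l', reset
Bit 5: prefix='0' (no match yet)
Bit 6: prefix='01' (no match yet)
Bit 7: prefix='011' -> emit 'h', reset
Bit 8: prefix='1' (no match yet)
Bit 9: prefix='11' -> emit 'j', reset
Bit 10: prefix='0' (no match yet)
Bit 11: prefix='00' -> emit 'l', reset
Bit 12: prefix='0' (no match yet)
Bit 13: prefix='01' (no match yet)
Bit 14: prefix='010' -> emit 'k', reset
Bit 15: prefix='0' (no match yet)
Bit 16: prefix='01' (no match yet)
Bit 17: prefix='010' -> emit 'k', reset
Bit 18: prefix='0' (no match yet)
Bit 19: prefix='00' -> emit 'l', reset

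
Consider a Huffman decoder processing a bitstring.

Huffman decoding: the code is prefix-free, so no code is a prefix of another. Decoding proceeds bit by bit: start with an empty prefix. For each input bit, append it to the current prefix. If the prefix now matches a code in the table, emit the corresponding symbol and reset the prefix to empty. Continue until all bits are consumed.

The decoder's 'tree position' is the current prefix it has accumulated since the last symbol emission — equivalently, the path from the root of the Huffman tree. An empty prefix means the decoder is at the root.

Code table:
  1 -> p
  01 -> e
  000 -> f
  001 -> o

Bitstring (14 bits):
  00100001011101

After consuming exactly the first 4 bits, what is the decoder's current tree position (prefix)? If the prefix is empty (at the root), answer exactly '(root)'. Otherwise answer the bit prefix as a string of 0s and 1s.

Bit 0: prefix='0' (no match yet)
Bit 1: prefix='00' (no match yet)
Bit 2: prefix='001' -> emit 'o', reset
Bit 3: prefix='0' (no match yet)

Answer: 0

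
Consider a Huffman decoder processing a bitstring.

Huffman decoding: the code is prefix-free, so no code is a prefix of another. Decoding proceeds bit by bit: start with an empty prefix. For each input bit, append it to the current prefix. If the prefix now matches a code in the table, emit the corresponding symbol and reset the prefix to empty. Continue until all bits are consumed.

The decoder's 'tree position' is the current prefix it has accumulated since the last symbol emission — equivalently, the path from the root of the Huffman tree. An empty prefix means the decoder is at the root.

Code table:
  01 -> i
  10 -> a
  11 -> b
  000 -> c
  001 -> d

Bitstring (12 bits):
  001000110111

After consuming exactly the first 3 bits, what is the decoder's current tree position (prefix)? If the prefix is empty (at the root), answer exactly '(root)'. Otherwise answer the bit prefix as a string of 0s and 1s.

Answer: (root)

Derivation:
Bit 0: prefix='0' (no match yet)
Bit 1: prefix='00' (no match yet)
Bit 2: prefix='001' -> emit 'd', reset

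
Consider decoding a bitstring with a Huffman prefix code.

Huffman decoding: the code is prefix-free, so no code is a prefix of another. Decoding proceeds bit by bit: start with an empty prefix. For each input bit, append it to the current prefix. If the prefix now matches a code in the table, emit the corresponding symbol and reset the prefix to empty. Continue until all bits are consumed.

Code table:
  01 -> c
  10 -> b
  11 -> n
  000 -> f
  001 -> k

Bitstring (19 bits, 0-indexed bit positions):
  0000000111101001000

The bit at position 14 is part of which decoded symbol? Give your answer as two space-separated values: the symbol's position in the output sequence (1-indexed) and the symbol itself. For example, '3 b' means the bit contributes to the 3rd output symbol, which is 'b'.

Answer: 7 c

Derivation:
Bit 0: prefix='0' (no match yet)
Bit 1: prefix='00' (no match yet)
Bit 2: prefix='000' -> emit 'f', reset
Bit 3: prefix='0' (no match yet)
Bit 4: prefix='00' (no match yet)
Bit 5: prefix='000' -> emit 'f', reset
Bit 6: prefix='0' (no match yet)
Bit 7: prefix='01' -> emit 'c', reset
Bit 8: prefix='1' (no match yet)
Bit 9: prefix='11' -> emit 'n', reset
Bit 10: prefix='1' (no match yet)
Bit 11: prefix='10' -> emit 'b', reset
Bit 12: prefix='1' (no match yet)
Bit 13: prefix='10' -> emit 'b', reset
Bit 14: prefix='0' (no match yet)
Bit 15: prefix='01' -> emit 'c', reset
Bit 16: prefix='0' (no match yet)
Bit 17: prefix='00' (no match yet)
Bit 18: prefix='000' -> emit 'f', reset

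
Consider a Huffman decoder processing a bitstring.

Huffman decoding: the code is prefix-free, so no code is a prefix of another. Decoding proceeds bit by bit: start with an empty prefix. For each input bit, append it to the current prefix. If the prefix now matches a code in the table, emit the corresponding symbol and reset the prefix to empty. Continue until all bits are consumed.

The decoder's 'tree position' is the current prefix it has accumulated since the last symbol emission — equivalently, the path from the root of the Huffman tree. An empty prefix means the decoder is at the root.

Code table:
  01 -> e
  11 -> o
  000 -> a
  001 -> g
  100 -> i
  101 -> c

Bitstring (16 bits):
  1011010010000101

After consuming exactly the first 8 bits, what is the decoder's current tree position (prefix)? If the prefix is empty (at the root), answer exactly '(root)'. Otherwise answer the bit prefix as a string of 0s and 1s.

Bit 0: prefix='1' (no match yet)
Bit 1: prefix='10' (no match yet)
Bit 2: prefix='101' -> emit 'c', reset
Bit 3: prefix='1' (no match yet)
Bit 4: prefix='10' (no match yet)
Bit 5: prefix='101' -> emit 'c', reset
Bit 6: prefix='0' (no match yet)
Bit 7: prefix='00' (no match yet)

Answer: 00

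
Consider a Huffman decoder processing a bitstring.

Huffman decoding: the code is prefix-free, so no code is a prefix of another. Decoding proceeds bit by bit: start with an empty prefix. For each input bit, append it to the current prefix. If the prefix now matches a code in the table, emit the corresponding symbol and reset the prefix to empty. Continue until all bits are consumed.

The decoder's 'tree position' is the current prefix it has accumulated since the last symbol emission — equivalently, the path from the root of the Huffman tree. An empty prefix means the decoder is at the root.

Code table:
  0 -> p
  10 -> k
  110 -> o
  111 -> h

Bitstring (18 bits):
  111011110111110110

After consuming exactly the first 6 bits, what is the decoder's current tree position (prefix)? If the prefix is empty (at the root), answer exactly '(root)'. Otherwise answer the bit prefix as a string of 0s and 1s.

Answer: 11

Derivation:
Bit 0: prefix='1' (no match yet)
Bit 1: prefix='11' (no match yet)
Bit 2: prefix='111' -> emit 'h', reset
Bit 3: prefix='0' -> emit 'p', reset
Bit 4: prefix='1' (no match yet)
Bit 5: prefix='11' (no match yet)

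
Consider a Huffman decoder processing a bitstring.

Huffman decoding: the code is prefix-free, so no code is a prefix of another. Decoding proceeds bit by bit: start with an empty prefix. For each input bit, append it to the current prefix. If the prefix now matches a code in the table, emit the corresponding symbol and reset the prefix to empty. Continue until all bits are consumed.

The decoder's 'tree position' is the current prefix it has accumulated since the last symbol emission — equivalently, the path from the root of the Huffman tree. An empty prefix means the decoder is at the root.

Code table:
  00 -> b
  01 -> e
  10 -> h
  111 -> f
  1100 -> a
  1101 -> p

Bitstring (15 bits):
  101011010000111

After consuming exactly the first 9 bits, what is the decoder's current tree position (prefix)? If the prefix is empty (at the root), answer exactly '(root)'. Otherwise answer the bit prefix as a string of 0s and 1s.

Bit 0: prefix='1' (no match yet)
Bit 1: prefix='10' -> emit 'h', reset
Bit 2: prefix='1' (no match yet)
Bit 3: prefix='10' -> emit 'h', reset
Bit 4: prefix='1' (no match yet)
Bit 5: prefix='11' (no match yet)
Bit 6: prefix='110' (no match yet)
Bit 7: prefix='1101' -> emit 'p', reset
Bit 8: prefix='0' (no match yet)

Answer: 0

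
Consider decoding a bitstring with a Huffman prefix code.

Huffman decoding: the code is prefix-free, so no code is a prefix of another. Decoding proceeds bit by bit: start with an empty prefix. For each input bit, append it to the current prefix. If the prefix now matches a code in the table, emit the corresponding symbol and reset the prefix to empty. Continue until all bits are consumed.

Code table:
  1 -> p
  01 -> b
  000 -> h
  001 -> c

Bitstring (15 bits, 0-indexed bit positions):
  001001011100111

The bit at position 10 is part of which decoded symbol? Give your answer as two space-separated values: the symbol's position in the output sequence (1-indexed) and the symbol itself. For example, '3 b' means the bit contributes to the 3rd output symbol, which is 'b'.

Answer: 6 c

Derivation:
Bit 0: prefix='0' (no match yet)
Bit 1: prefix='00' (no match yet)
Bit 2: prefix='001' -> emit 'c', reset
Bit 3: prefix='0' (no match yet)
Bit 4: prefix='00' (no match yet)
Bit 5: prefix='001' -> emit 'c', reset
Bit 6: prefix='0' (no match yet)
Bit 7: prefix='01' -> emit 'b', reset
Bit 8: prefix='1' -> emit 'p', reset
Bit 9: prefix='1' -> emit 'p', reset
Bit 10: prefix='0' (no match yet)
Bit 11: prefix='00' (no match yet)
Bit 12: prefix='001' -> emit 'c', reset
Bit 13: prefix='1' -> emit 'p', reset
Bit 14: prefix='1' -> emit 'p', reset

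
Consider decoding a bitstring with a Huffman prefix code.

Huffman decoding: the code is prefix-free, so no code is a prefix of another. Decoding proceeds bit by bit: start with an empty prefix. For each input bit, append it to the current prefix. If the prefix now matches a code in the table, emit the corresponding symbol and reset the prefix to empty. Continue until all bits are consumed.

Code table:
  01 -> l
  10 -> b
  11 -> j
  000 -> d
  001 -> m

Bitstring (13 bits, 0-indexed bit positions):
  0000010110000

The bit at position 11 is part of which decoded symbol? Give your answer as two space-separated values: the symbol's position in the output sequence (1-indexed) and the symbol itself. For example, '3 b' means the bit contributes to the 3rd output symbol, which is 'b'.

Answer: 5 d

Derivation:
Bit 0: prefix='0' (no match yet)
Bit 1: prefix='00' (no match yet)
Bit 2: prefix='000' -> emit 'd', reset
Bit 3: prefix='0' (no match yet)
Bit 4: prefix='00' (no match yet)
Bit 5: prefix='001' -> emit 'm', reset
Bit 6: prefix='0' (no match yet)
Bit 7: prefix='01' -> emit 'l', reset
Bit 8: prefix='1' (no match yet)
Bit 9: prefix='10' -> emit 'b', reset
Bit 10: prefix='0' (no match yet)
Bit 11: prefix='00' (no match yet)
Bit 12: prefix='000' -> emit 'd', reset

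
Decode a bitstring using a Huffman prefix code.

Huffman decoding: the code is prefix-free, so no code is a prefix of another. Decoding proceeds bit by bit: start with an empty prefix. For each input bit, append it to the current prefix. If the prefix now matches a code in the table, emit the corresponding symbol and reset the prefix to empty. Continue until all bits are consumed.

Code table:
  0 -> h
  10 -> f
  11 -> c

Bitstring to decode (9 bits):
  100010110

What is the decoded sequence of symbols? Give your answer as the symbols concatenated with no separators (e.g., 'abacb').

Bit 0: prefix='1' (no match yet)
Bit 1: prefix='10' -> emit 'f', reset
Bit 2: prefix='0' -> emit 'h', reset
Bit 3: prefix='0' -> emit 'h', reset
Bit 4: prefix='1' (no match yet)
Bit 5: prefix='10' -> emit 'f', reset
Bit 6: prefix='1' (no match yet)
Bit 7: prefix='11' -> emit 'c', reset
Bit 8: prefix='0' -> emit 'h', reset

Answer: fhhfch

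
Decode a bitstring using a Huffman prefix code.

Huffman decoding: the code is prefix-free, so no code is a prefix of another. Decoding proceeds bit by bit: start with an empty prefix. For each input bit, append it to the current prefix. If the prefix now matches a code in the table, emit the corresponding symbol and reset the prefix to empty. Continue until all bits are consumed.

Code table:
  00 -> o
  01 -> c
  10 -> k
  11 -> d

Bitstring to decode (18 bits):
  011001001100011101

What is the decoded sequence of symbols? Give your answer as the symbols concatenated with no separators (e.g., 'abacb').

Bit 0: prefix='0' (no match yet)
Bit 1: prefix='01' -> emit 'c', reset
Bit 2: prefix='1' (no match yet)
Bit 3: prefix='10' -> emit 'k', reset
Bit 4: prefix='0' (no match yet)
Bit 5: prefix='01' -> emit 'c', reset
Bit 6: prefix='0' (no match yet)
Bit 7: prefix='00' -> emit 'o', reset
Bit 8: prefix='1' (no match yet)
Bit 9: prefix='11' -> emit 'd', reset
Bit 10: prefix='0' (no match yet)
Bit 11: prefix='00' -> emit 'o', reset
Bit 12: prefix='0' (no match yet)
Bit 13: prefix='01' -> emit 'c', reset
Bit 14: prefix='1' (no match yet)
Bit 15: prefix='11' -> emit 'd', reset
Bit 16: prefix='0' (no match yet)
Bit 17: prefix='01' -> emit 'c', reset

Answer: ckcodocdc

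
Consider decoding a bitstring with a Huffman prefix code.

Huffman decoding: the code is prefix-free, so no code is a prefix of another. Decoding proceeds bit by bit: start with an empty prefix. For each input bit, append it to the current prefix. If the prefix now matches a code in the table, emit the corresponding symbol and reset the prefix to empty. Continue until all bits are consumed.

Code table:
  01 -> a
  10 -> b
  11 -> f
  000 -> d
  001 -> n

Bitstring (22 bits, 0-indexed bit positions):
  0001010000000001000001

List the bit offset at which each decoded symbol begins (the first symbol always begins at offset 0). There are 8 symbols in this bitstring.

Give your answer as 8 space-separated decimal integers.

Answer: 0 3 5 7 10 13 16 19

Derivation:
Bit 0: prefix='0' (no match yet)
Bit 1: prefix='00' (no match yet)
Bit 2: prefix='000' -> emit 'd', reset
Bit 3: prefix='1' (no match yet)
Bit 4: prefix='10' -> emit 'b', reset
Bit 5: prefix='1' (no match yet)
Bit 6: prefix='10' -> emit 'b', reset
Bit 7: prefix='0' (no match yet)
Bit 8: prefix='00' (no match yet)
Bit 9: prefix='000' -> emit 'd', reset
Bit 10: prefix='0' (no match yet)
Bit 11: prefix='00' (no match yet)
Bit 12: prefix='000' -> emit 'd', reset
Bit 13: prefix='0' (no match yet)
Bit 14: prefix='00' (no match yet)
Bit 15: prefix='001' -> emit 'n', reset
Bit 16: prefix='0' (no match yet)
Bit 17: prefix='00' (no match yet)
Bit 18: prefix='000' -> emit 'd', reset
Bit 19: prefix='0' (no match yet)
Bit 20: prefix='00' (no match yet)
Bit 21: prefix='001' -> emit 'n', reset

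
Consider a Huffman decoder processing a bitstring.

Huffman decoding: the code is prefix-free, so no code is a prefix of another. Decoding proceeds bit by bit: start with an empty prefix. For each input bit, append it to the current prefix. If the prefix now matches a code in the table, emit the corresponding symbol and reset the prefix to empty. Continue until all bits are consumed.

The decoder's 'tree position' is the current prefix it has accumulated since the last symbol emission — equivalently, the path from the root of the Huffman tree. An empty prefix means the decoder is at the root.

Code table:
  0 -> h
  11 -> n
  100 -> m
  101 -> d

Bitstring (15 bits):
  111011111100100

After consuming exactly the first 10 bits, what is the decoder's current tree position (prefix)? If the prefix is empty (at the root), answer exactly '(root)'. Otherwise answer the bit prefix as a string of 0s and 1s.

Answer: 1

Derivation:
Bit 0: prefix='1' (no match yet)
Bit 1: prefix='11' -> emit 'n', reset
Bit 2: prefix='1' (no match yet)
Bit 3: prefix='10' (no match yet)
Bit 4: prefix='101' -> emit 'd', reset
Bit 5: prefix='1' (no match yet)
Bit 6: prefix='11' -> emit 'n', reset
Bit 7: prefix='1' (no match yet)
Bit 8: prefix='11' -> emit 'n', reset
Bit 9: prefix='1' (no match yet)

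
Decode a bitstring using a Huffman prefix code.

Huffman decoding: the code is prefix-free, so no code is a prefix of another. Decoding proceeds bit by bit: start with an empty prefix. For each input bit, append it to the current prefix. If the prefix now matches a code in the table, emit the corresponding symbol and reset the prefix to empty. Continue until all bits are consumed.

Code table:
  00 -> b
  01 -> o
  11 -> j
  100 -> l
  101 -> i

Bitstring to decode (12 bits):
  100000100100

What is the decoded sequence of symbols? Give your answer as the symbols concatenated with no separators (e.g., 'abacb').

Answer: lbobl

Derivation:
Bit 0: prefix='1' (no match yet)
Bit 1: prefix='10' (no match yet)
Bit 2: prefix='100' -> emit 'l', reset
Bit 3: prefix='0' (no match yet)
Bit 4: prefix='00' -> emit 'b', reset
Bit 5: prefix='0' (no match yet)
Bit 6: prefix='01' -> emit 'o', reset
Bit 7: prefix='0' (no match yet)
Bit 8: prefix='00' -> emit 'b', reset
Bit 9: prefix='1' (no match yet)
Bit 10: prefix='10' (no match yet)
Bit 11: prefix='100' -> emit 'l', reset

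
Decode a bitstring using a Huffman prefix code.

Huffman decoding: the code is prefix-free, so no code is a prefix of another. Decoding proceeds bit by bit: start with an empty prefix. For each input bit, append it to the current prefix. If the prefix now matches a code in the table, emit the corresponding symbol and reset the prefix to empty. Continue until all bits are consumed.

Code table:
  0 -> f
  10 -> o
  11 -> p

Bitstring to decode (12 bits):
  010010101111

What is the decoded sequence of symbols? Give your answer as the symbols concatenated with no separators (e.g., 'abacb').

Bit 0: prefix='0' -> emit 'f', reset
Bit 1: prefix='1' (no match yet)
Bit 2: prefix='10' -> emit 'o', reset
Bit 3: prefix='0' -> emit 'f', reset
Bit 4: prefix='1' (no match yet)
Bit 5: prefix='10' -> emit 'o', reset
Bit 6: prefix='1' (no match yet)
Bit 7: prefix='10' -> emit 'o', reset
Bit 8: prefix='1' (no match yet)
Bit 9: prefix='11' -> emit 'p', reset
Bit 10: prefix='1' (no match yet)
Bit 11: prefix='11' -> emit 'p', reset

Answer: fofoopp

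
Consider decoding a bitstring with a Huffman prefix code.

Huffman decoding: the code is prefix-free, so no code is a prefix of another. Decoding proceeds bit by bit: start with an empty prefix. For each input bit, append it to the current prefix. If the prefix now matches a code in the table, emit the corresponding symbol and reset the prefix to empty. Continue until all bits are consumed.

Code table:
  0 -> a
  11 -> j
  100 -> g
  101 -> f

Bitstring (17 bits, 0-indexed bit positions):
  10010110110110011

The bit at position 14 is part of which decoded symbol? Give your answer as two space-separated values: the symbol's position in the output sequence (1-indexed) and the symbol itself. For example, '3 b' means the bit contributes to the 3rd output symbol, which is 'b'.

Bit 0: prefix='1' (no match yet)
Bit 1: prefix='10' (no match yet)
Bit 2: prefix='100' -> emit 'g', reset
Bit 3: prefix='1' (no match yet)
Bit 4: prefix='10' (no match yet)
Bit 5: prefix='101' -> emit 'f', reset
Bit 6: prefix='1' (no match yet)
Bit 7: prefix='10' (no match yet)
Bit 8: prefix='101' -> emit 'f', reset
Bit 9: prefix='1' (no match yet)
Bit 10: prefix='10' (no match yet)
Bit 11: prefix='101' -> emit 'f', reset
Bit 12: prefix='1' (no match yet)
Bit 13: prefix='10' (no match yet)
Bit 14: prefix='100' -> emit 'g', reset
Bit 15: prefix='1' (no match yet)
Bit 16: prefix='11' -> emit 'j', reset

Answer: 5 g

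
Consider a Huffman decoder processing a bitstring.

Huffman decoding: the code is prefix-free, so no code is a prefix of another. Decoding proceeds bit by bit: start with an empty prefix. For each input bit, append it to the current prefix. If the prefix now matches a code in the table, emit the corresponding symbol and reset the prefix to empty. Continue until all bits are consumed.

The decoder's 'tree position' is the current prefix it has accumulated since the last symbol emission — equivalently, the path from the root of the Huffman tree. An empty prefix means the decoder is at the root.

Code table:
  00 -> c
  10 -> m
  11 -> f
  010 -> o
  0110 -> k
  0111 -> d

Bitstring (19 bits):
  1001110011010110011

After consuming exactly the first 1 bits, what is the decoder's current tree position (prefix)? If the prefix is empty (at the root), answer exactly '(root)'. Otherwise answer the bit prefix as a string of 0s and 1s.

Bit 0: prefix='1' (no match yet)

Answer: 1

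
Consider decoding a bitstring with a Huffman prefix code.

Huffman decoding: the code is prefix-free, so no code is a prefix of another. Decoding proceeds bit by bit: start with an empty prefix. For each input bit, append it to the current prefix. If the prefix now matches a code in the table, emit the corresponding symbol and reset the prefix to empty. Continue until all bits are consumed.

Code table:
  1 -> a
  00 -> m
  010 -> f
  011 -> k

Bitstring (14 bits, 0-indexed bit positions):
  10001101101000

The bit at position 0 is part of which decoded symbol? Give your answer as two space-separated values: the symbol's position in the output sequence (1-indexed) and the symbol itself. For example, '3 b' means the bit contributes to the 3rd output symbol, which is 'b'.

Answer: 1 a

Derivation:
Bit 0: prefix='1' -> emit 'a', reset
Bit 1: prefix='0' (no match yet)
Bit 2: prefix='00' -> emit 'm', reset
Bit 3: prefix='0' (no match yet)
Bit 4: prefix='01' (no match yet)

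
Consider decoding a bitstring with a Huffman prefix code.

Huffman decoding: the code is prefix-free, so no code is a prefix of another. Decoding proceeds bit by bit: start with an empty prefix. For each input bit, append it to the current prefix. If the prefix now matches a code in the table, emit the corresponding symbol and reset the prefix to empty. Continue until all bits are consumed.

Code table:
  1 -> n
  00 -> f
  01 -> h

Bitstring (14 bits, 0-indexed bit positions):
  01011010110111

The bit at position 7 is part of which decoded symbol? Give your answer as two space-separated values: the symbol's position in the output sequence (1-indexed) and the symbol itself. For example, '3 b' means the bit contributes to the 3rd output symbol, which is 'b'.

Bit 0: prefix='0' (no match yet)
Bit 1: prefix='01' -> emit 'h', reset
Bit 2: prefix='0' (no match yet)
Bit 3: prefix='01' -> emit 'h', reset
Bit 4: prefix='1' -> emit 'n', reset
Bit 5: prefix='0' (no match yet)
Bit 6: prefix='01' -> emit 'h', reset
Bit 7: prefix='0' (no match yet)
Bit 8: prefix='01' -> emit 'h', reset
Bit 9: prefix='1' -> emit 'n', reset
Bit 10: prefix='0' (no match yet)
Bit 11: prefix='01' -> emit 'h', reset

Answer: 5 h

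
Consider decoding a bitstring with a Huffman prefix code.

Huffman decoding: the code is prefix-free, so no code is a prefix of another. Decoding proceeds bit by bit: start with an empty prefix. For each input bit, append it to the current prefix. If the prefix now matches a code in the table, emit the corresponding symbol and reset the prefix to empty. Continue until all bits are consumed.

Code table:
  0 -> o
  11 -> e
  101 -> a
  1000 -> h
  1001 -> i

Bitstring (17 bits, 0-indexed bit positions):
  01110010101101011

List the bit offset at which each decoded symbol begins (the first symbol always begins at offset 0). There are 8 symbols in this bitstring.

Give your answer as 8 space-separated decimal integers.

Bit 0: prefix='0' -> emit 'o', reset
Bit 1: prefix='1' (no match yet)
Bit 2: prefix='11' -> emit 'e', reset
Bit 3: prefix='1' (no match yet)
Bit 4: prefix='10' (no match yet)
Bit 5: prefix='100' (no match yet)
Bit 6: prefix='1001' -> emit 'i', reset
Bit 7: prefix='0' -> emit 'o', reset
Bit 8: prefix='1' (no match yet)
Bit 9: prefix='10' (no match yet)
Bit 10: prefix='101' -> emit 'a', reset
Bit 11: prefix='1' (no match yet)
Bit 12: prefix='10' (no match yet)
Bit 13: prefix='101' -> emit 'a', reset
Bit 14: prefix='0' -> emit 'o', reset
Bit 15: prefix='1' (no match yet)
Bit 16: prefix='11' -> emit 'e', reset

Answer: 0 1 3 7 8 11 14 15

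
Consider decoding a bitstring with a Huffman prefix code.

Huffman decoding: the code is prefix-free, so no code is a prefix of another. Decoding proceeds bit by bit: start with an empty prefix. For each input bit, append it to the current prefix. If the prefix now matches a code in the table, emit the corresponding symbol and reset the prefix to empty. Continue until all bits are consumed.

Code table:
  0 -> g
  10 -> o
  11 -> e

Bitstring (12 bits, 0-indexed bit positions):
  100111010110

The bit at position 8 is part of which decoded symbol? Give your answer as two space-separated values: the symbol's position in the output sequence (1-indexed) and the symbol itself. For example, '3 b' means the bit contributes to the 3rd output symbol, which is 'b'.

Answer: 5 o

Derivation:
Bit 0: prefix='1' (no match yet)
Bit 1: prefix='10' -> emit 'o', reset
Bit 2: prefix='0' -> emit 'g', reset
Bit 3: prefix='1' (no match yet)
Bit 4: prefix='11' -> emit 'e', reset
Bit 5: prefix='1' (no match yet)
Bit 6: prefix='10' -> emit 'o', reset
Bit 7: prefix='1' (no match yet)
Bit 8: prefix='10' -> emit 'o', reset
Bit 9: prefix='1' (no match yet)
Bit 10: prefix='11' -> emit 'e', reset
Bit 11: prefix='0' -> emit 'g', reset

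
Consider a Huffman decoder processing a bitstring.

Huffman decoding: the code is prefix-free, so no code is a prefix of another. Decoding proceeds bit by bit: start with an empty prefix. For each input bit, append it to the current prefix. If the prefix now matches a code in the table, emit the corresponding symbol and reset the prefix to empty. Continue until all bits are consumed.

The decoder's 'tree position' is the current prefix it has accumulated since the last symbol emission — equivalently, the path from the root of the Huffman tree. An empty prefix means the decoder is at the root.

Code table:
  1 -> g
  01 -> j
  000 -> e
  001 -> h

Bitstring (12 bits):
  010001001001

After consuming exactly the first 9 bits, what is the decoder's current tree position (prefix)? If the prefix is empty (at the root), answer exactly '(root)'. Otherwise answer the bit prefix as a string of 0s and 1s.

Bit 0: prefix='0' (no match yet)
Bit 1: prefix='01' -> emit 'j', reset
Bit 2: prefix='0' (no match yet)
Bit 3: prefix='00' (no match yet)
Bit 4: prefix='000' -> emit 'e', reset
Bit 5: prefix='1' -> emit 'g', reset
Bit 6: prefix='0' (no match yet)
Bit 7: prefix='00' (no match yet)
Bit 8: prefix='001' -> emit 'h', reset

Answer: (root)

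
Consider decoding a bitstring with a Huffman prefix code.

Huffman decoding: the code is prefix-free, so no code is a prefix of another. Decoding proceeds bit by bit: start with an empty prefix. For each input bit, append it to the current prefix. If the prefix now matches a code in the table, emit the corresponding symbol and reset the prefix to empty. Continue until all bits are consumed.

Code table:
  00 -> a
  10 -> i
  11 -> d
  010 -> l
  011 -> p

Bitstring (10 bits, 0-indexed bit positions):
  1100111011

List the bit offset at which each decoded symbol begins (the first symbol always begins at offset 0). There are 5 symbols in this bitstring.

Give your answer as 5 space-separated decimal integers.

Answer: 0 2 4 6 8

Derivation:
Bit 0: prefix='1' (no match yet)
Bit 1: prefix='11' -> emit 'd', reset
Bit 2: prefix='0' (no match yet)
Bit 3: prefix='00' -> emit 'a', reset
Bit 4: prefix='1' (no match yet)
Bit 5: prefix='11' -> emit 'd', reset
Bit 6: prefix='1' (no match yet)
Bit 7: prefix='10' -> emit 'i', reset
Bit 8: prefix='1' (no match yet)
Bit 9: prefix='11' -> emit 'd', reset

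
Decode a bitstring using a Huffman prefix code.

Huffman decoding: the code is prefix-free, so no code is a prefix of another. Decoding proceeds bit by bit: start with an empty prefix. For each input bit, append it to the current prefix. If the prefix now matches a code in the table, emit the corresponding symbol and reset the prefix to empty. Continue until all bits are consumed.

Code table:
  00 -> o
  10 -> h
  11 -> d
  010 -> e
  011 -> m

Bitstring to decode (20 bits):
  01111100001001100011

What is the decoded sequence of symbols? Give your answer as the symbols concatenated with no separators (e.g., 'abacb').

Answer: mdhoemom

Derivation:
Bit 0: prefix='0' (no match yet)
Bit 1: prefix='01' (no match yet)
Bit 2: prefix='011' -> emit 'm', reset
Bit 3: prefix='1' (no match yet)
Bit 4: prefix='11' -> emit 'd', reset
Bit 5: prefix='1' (no match yet)
Bit 6: prefix='10' -> emit 'h', reset
Bit 7: prefix='0' (no match yet)
Bit 8: prefix='00' -> emit 'o', reset
Bit 9: prefix='0' (no match yet)
Bit 10: prefix='01' (no match yet)
Bit 11: prefix='010' -> emit 'e', reset
Bit 12: prefix='0' (no match yet)
Bit 13: prefix='01' (no match yet)
Bit 14: prefix='011' -> emit 'm', reset
Bit 15: prefix='0' (no match yet)
Bit 16: prefix='00' -> emit 'o', reset
Bit 17: prefix='0' (no match yet)
Bit 18: prefix='01' (no match yet)
Bit 19: prefix='011' -> emit 'm', reset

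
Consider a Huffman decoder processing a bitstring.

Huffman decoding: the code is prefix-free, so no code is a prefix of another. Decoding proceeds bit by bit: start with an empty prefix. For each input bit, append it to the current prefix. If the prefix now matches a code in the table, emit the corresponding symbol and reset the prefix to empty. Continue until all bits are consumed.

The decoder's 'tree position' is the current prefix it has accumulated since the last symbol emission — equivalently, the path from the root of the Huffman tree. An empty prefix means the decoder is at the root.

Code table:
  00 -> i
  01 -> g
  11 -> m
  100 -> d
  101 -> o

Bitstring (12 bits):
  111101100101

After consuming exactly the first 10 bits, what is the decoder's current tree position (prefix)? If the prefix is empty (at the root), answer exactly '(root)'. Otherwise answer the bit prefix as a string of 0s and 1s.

Bit 0: prefix='1' (no match yet)
Bit 1: prefix='11' -> emit 'm', reset
Bit 2: prefix='1' (no match yet)
Bit 3: prefix='11' -> emit 'm', reset
Bit 4: prefix='0' (no match yet)
Bit 5: prefix='01' -> emit 'g', reset
Bit 6: prefix='1' (no match yet)
Bit 7: prefix='10' (no match yet)
Bit 8: prefix='100' -> emit 'd', reset
Bit 9: prefix='1' (no match yet)

Answer: 1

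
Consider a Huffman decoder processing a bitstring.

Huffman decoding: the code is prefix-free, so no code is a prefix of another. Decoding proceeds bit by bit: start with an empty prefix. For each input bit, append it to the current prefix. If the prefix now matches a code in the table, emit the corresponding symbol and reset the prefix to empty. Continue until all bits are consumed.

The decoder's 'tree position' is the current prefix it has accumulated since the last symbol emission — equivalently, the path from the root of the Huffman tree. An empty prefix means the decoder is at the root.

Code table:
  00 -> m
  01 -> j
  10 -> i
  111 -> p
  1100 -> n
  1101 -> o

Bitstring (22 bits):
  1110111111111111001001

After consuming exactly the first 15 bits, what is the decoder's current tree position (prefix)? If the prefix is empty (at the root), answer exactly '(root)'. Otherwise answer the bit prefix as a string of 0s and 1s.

Bit 0: prefix='1' (no match yet)
Bit 1: prefix='11' (no match yet)
Bit 2: prefix='111' -> emit 'p', reset
Bit 3: prefix='0' (no match yet)
Bit 4: prefix='01' -> emit 'j', reset
Bit 5: prefix='1' (no match yet)
Bit 6: prefix='11' (no match yet)
Bit 7: prefix='111' -> emit 'p', reset
Bit 8: prefix='1' (no match yet)
Bit 9: prefix='11' (no match yet)
Bit 10: prefix='111' -> emit 'p', reset
Bit 11: prefix='1' (no match yet)
Bit 12: prefix='11' (no match yet)
Bit 13: prefix='111' -> emit 'p', reset
Bit 14: prefix='1' (no match yet)

Answer: 1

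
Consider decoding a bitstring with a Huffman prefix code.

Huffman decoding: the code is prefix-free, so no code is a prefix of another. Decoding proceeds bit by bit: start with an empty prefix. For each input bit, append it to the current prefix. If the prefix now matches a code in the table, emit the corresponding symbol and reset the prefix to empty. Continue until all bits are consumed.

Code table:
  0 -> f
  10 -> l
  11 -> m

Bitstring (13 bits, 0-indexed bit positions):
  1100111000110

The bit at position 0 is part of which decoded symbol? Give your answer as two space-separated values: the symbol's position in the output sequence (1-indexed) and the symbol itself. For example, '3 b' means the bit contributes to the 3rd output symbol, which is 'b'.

Answer: 1 m

Derivation:
Bit 0: prefix='1' (no match yet)
Bit 1: prefix='11' -> emit 'm', reset
Bit 2: prefix='0' -> emit 'f', reset
Bit 3: prefix='0' -> emit 'f', reset
Bit 4: prefix='1' (no match yet)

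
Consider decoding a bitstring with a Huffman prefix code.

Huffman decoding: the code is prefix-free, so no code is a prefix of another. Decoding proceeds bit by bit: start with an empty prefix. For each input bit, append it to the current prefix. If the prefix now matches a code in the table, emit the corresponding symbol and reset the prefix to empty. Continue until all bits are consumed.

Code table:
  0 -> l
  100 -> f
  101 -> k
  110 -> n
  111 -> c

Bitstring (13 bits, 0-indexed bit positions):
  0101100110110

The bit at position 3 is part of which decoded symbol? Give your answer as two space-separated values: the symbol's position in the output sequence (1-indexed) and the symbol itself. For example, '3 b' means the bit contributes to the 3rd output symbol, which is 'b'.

Answer: 2 k

Derivation:
Bit 0: prefix='0' -> emit 'l', reset
Bit 1: prefix='1' (no match yet)
Bit 2: prefix='10' (no match yet)
Bit 3: prefix='101' -> emit 'k', reset
Bit 4: prefix='1' (no match yet)
Bit 5: prefix='10' (no match yet)
Bit 6: prefix='100' -> emit 'f', reset
Bit 7: prefix='1' (no match yet)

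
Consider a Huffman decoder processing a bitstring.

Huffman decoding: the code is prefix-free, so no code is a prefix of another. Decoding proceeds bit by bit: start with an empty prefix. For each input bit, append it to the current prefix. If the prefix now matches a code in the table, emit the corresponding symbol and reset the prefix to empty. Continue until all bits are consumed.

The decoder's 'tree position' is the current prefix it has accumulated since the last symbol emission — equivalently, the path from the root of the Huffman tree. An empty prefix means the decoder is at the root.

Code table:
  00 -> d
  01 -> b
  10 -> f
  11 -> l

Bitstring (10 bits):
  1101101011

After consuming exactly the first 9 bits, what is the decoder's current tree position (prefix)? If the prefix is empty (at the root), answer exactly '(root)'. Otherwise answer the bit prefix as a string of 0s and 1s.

Bit 0: prefix='1' (no match yet)
Bit 1: prefix='11' -> emit 'l', reset
Bit 2: prefix='0' (no match yet)
Bit 3: prefix='01' -> emit 'b', reset
Bit 4: prefix='1' (no match yet)
Bit 5: prefix='10' -> emit 'f', reset
Bit 6: prefix='1' (no match yet)
Bit 7: prefix='10' -> emit 'f', reset
Bit 8: prefix='1' (no match yet)

Answer: 1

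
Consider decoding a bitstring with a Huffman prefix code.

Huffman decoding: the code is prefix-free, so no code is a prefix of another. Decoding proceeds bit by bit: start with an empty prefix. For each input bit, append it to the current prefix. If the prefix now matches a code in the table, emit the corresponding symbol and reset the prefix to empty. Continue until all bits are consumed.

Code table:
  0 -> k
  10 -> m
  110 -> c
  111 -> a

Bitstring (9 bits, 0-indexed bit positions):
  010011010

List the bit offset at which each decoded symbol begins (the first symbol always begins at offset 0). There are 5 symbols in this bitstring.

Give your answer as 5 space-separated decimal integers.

Bit 0: prefix='0' -> emit 'k', reset
Bit 1: prefix='1' (no match yet)
Bit 2: prefix='10' -> emit 'm', reset
Bit 3: prefix='0' -> emit 'k', reset
Bit 4: prefix='1' (no match yet)
Bit 5: prefix='11' (no match yet)
Bit 6: prefix='110' -> emit 'c', reset
Bit 7: prefix='1' (no match yet)
Bit 8: prefix='10' -> emit 'm', reset

Answer: 0 1 3 4 7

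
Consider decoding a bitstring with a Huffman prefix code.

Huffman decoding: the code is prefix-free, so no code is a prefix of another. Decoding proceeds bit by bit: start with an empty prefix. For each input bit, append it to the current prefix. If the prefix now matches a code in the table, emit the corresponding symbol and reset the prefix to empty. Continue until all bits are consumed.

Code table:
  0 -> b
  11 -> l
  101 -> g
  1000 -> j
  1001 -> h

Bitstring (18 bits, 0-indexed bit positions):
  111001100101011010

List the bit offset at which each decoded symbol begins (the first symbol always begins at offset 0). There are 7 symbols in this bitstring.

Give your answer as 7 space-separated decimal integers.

Bit 0: prefix='1' (no match yet)
Bit 1: prefix='11' -> emit 'l', reset
Bit 2: prefix='1' (no match yet)
Bit 3: prefix='10' (no match yet)
Bit 4: prefix='100' (no match yet)
Bit 5: prefix='1001' -> emit 'h', reset
Bit 6: prefix='1' (no match yet)
Bit 7: prefix='10' (no match yet)
Bit 8: prefix='100' (no match yet)
Bit 9: prefix='1001' -> emit 'h', reset
Bit 10: prefix='0' -> emit 'b', reset
Bit 11: prefix='1' (no match yet)
Bit 12: prefix='10' (no match yet)
Bit 13: prefix='101' -> emit 'g', reset
Bit 14: prefix='1' (no match yet)
Bit 15: prefix='10' (no match yet)
Bit 16: prefix='101' -> emit 'g', reset
Bit 17: prefix='0' -> emit 'b', reset

Answer: 0 2 6 10 11 14 17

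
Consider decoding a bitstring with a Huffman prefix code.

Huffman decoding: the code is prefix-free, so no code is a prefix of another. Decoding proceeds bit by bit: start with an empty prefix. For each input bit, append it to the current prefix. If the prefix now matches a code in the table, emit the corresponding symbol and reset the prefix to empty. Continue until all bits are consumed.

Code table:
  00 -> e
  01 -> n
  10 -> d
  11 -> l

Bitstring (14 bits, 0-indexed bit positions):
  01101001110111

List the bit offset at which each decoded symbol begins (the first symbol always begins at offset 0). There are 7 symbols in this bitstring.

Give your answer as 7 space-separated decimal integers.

Bit 0: prefix='0' (no match yet)
Bit 1: prefix='01' -> emit 'n', reset
Bit 2: prefix='1' (no match yet)
Bit 3: prefix='10' -> emit 'd', reset
Bit 4: prefix='1' (no match yet)
Bit 5: prefix='10' -> emit 'd', reset
Bit 6: prefix='0' (no match yet)
Bit 7: prefix='01' -> emit 'n', reset
Bit 8: prefix='1' (no match yet)
Bit 9: prefix='11' -> emit 'l', reset
Bit 10: prefix='0' (no match yet)
Bit 11: prefix='01' -> emit 'n', reset
Bit 12: prefix='1' (no match yet)
Bit 13: prefix='11' -> emit 'l', reset

Answer: 0 2 4 6 8 10 12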